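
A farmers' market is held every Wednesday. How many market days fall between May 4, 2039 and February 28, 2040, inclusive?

43

May 4, 2039 is a Wednesday.
From May 4, 2039 to February 28, 2040 is 301 days inclusive.
301 = 7 × 43, so the span is exactly 43 full weeks.
Each full week contributes one Wednesday: 43 so far.
Total: 43.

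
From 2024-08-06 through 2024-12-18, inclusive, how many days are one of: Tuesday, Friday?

2024-08-06 is a Tuesday.
From 2024-08-06 to 2024-12-18 is 135 days inclusive.
135 = 7 × 19 + 2, so there are 19 full weeks plus 2 extra days.
Each full week contributes 2 days from the set (Tue, Fri): 19 × 2 = 38.
The 2 extra days are Tuesday, Wednesday — 1 of them qualifies.
Total: 38 + 1 = 39.

39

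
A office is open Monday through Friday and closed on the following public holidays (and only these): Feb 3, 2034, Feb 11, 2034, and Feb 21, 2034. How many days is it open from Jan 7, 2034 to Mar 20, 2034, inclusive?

Jan 7, 2034 is a Saturday.
That's 73 days from start to end, counting both.
73 = 7 × 10 + 3, so there are 10 full weeks plus 3 extra days.
Each full week contributes 5 weekdays (Mon–Fri): 10 × 5 = 50.
The 3 extra days are Sat, Sun, Mon — 1 of them qualifies.
Total: 50 + 1 = 51.
Holidays: Feb 3, 2034 (Fri); Feb 11, 2034 (Sat); Feb 21, 2034 (Tue).
2 of the 3 holidays fall on weekdays; the rest are weekends and were already excluded.
Business days: 51 − 2 = 49.

49 working days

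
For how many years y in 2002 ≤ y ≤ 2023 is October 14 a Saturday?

Day of week of October 14 in each year:
2002: Mon, 2003: Tue, 2004: Thu, 2005: Fri, 2006: Sat ✓, 2007: Sun, 2008: Tue, 2009: Wed, 2010: Thu, 2011: Fri, 2012: Sun, 2013: Mon, 2014: Tue, 2015: Wed, 2016: Fri, 2017: Sat ✓, 2018: Sun, 2019: Mon, 2020: Wed, 2021: Thu, 2022: Fri, 2023: Sat ✓
Saturdays: 2006, 2017, 2023.

3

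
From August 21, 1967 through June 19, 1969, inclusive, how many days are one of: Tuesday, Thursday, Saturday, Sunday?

August 21, 1967 is a Monday.
From August 21, 1967 to June 19, 1969 is 669 days inclusive.
669 = 7 × 95 + 4, so there are 95 full weeks plus 4 extra days.
Each full week contributes 4 days from the set (Tue, Thu, Sat, Sun): 95 × 4 = 380.
The 4 extra days are Monday, Tuesday, Wednesday, Thursday — 2 of them qualify.
Total: 380 + 2 = 382.

382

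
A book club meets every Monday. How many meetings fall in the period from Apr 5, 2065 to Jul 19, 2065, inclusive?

15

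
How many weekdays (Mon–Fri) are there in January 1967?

22

January 1, 1967 is a Sunday.
That's 31 days from start to end, counting both.
31 = 7 × 4 + 3, so there are 4 full weeks plus 3 extra days.
Each full week contributes 5 weekdays (Mon–Fri): 4 × 5 = 20.
The 3 extra days are Sun, Mon, Tue — 2 of them qualify.
Total: 20 + 2 = 22.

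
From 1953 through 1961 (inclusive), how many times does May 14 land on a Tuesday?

Day of week of May 14 in each year:
1953: Thu, 1954: Fri, 1955: Sat, 1956: Mon, 1957: Tue ✓, 1958: Wed, 1959: Thu, 1960: Sat, 1961: Sun
Tuesdays: 1957.

1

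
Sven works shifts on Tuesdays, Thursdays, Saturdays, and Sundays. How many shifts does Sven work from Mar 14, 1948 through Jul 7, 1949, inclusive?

Mar 14, 1948 is a Sunday.
From Mar 14, 1948 to Jul 7, 1949 is 481 days inclusive.
481 = 7 × 68 + 5, so there are 68 full weeks plus 5 extra days.
Each full week contributes 4 days from the set (Tue, Thu, Sat, Sun): 68 × 4 = 272.
The 5 extra days are Sunday, Monday, Tuesday, Wednesday, Thursday — 3 of them qualify.
Total: 272 + 3 = 275.

275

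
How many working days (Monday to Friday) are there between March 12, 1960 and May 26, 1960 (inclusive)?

54 weekdays

March 12, 1960 is a Saturday.
That's 76 days from start to end, counting both.
76 = 7 × 10 + 6, so there are 10 full weeks plus 6 extra days.
Each full week contributes 5 weekdays (Mon–Fri): 10 × 5 = 50.
The 6 extra days are Saturday, Sunday, Monday, Tuesday, Wednesday, Thursday — 4 of them qualify.
Total: 50 + 4 = 54.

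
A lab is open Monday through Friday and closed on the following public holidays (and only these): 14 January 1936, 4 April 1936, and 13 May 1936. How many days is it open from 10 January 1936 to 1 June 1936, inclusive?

100 working days

10 January 1936 is a Friday.
That's 144 days from start to end, counting both.
144 = 7 × 20 + 4, so there are 20 full weeks plus 4 extra days.
Each full week contributes 5 weekdays (Mon–Fri): 20 × 5 = 100.
The 4 extra days are Friday, Saturday, Sunday, Monday — 2 of them qualify.
Total: 100 + 2 = 102.
Holidays: 14 January 1936 (Tue); 4 April 1936 (Sat); 13 May 1936 (Wed).
2 of the 3 holidays fall on weekdays; the rest are weekends and were already excluded.
Business days: 102 − 2 = 100.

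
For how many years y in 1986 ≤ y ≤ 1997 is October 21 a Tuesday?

2

Day of week of October 21 in each year:
1986: Tue ✓, 1987: Wed, 1988: Fri, 1989: Sat, 1990: Sun, 1991: Mon, 1992: Wed, 1993: Thu, 1994: Fri, 1995: Sat, 1996: Mon, 1997: Tue ✓
Tuesdays: 1986, 1997.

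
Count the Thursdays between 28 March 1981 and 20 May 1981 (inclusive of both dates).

7 Thursdays

28 March 1981 is a Saturday.
From 28 March 1981 to 20 May 1981 is 54 days inclusive.
54 = 7 × 7 + 5, so there are 7 full weeks plus 5 extra days.
Each full week contributes one Thursday: 7 so far.
The 5 extra days are Saturday, Sunday, Monday, Tuesday, Wednesday — none qualify.
Total: 7 + 0 = 7.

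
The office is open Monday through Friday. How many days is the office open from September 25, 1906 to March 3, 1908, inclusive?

September 25, 1906 is a Tuesday.
That's 526 days from start to end, counting both.
526 = 7 × 75 + 1, so there are 75 full weeks plus 1 extra day.
Each full week contributes 5 weekdays (Mon–Fri): 75 × 5 = 375.
The 1 extra day is Tue — 1 of them qualifies.
Total: 375 + 1 = 376.

376 weekdays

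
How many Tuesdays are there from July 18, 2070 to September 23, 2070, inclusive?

10 Tuesdays

July 18, 2070 is a Friday.
The range spans 68 days (inclusive of both endpoints).
68 = 7 × 9 + 5, so there are 9 full weeks plus 5 extra days.
Each full week contributes one Tuesday: 9 so far.
The 5 extra days are Friday, Saturday, Sunday, Monday, Tuesday — 1 of them qualifies.
Total: 9 + 1 = 10.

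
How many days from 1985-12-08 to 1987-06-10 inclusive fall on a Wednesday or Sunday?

1985-12-08 is a Sunday.
That's 550 days from start to end, counting both.
550 = 7 × 78 + 4, so there are 78 full weeks plus 4 extra days.
Each full week contributes 2 days from the set (Wed, Sun): 78 × 2 = 156.
The 4 extra days are Sunday, Monday, Tuesday, Wednesday — 2 of them qualify.
Total: 156 + 2 = 158.

158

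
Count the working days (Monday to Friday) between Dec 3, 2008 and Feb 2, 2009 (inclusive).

44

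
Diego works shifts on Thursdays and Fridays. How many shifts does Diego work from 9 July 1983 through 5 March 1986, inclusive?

276

9 July 1983 is a Saturday.
The range spans 971 days (inclusive of both endpoints).
971 = 7 × 138 + 5, so there are 138 full weeks plus 5 extra days.
Each full week contributes 2 days from the set (Thu, Fri): 138 × 2 = 276.
The 5 extra days are Sat, Sun, Mon, Tue, Wed — none qualify.
Total: 276 + 0 = 276.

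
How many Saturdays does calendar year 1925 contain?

52

Jan 1, 1925 is a Thursday.
From Jan 1, 1925 to Dec 31, 1925 is 365 days inclusive.
365 = 7 × 52 + 1, so there are 52 full weeks plus 1 extra day.
Each full week contributes one Saturday: 52 so far.
The 1 extra day is Thursday — none qualify.
Total: 52 + 0 = 52.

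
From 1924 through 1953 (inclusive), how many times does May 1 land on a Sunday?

4

Day of week of May 1 in each year:
1924: Thu, 1925: Fri, 1926: Sat, 1927: Sun ✓, 1928: Tue, 1929: Wed, 1930: Thu, 1931: Fri, 1932: Sun ✓, 1933: Mon, 1934: Tue, 1935: Wed, 1936: Fri, 1937: Sat, 1938: Sun ✓, 1939: Mon, 1940: Wed, 1941: Thu, 1942: Fri, 1943: Sat, 1944: Mon, 1945: Tue, 1946: Wed, 1947: Thu, 1948: Sat, 1949: Sun ✓, 1950: Mon, 1951: Tue, 1952: Thu, 1953: Fri
Sundays: 1927, 1932, 1938, 1949.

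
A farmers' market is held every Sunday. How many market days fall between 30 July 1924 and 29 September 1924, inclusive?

9

30 July 1924 is a Wednesday.
That's 62 days from start to end, counting both.
62 = 7 × 8 + 6, so there are 8 full weeks plus 6 extra days.
Each full week contributes one Sunday: 8 so far.
The 6 extra days are Wednesday, Thursday, Friday, Saturday, Sunday, Monday — 1 of them qualifies.
Total: 8 + 1 = 9.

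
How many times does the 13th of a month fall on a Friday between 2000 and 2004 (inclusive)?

Friday-the-13ths by year:
2000: Oct
2001: Apr, Jul
2002: Sep, Dec
2003: Jun
2004: Feb, Aug

8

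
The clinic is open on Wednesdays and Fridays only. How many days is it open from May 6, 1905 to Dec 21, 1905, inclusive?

65

May 6, 1905 is a Saturday.
The range spans 230 days (inclusive of both endpoints).
230 = 7 × 32 + 6, so there are 32 full weeks plus 6 extra days.
Each full week contributes 2 days from the set (Wed, Fri): 32 × 2 = 64.
The 6 extra days are Saturday, Sunday, Monday, Tuesday, Wednesday, Thursday — 1 of them qualifies.
Total: 64 + 1 = 65.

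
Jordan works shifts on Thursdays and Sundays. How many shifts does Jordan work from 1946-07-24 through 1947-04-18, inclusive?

77

1946-07-24 is a Wednesday.
From 1946-07-24 to 1947-04-18 is 269 days inclusive.
269 = 7 × 38 + 3, so there are 38 full weeks plus 3 extra days.
Each full week contributes 2 days from the set (Thu, Sun): 38 × 2 = 76.
The 3 extra days are Wed, Thu, Fri — 1 of them qualifies.
Total: 76 + 1 = 77.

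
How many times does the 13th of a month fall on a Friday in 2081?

The 13th falls on a Friday when the month's 13th has weekday Fri.
Jan 13 is Mon; Feb 13 is Thu; Mar 13 is Thu; Apr 13 is Sun; May 13 is Tue; Jun 13 is Fri ✓; Jul 13 is Sun; Aug 13 is Wed; Sep 13 is Sat; Oct 13 is Mon; Nov 13 is Thu; Dec 13 is Sat.
Friday the 13ths: Jun.

1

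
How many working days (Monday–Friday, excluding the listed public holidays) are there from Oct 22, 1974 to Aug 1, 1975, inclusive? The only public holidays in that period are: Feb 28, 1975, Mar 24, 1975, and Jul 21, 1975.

Oct 22, 1974 is a Tuesday.
That's 284 days from start to end, counting both.
284 = 7 × 40 + 4, so there are 40 full weeks plus 4 extra days.
Each full week contributes 5 weekdays (Mon–Fri): 40 × 5 = 200.
The 4 extra days are Tuesday, Wednesday, Thursday, Friday — 4 of them qualify.
Total: 200 + 4 = 204.
Holidays: Feb 28, 1975 (Fri); Mar 24, 1975 (Mon); Jul 21, 1975 (Mon).
All 3 holidays fall on weekdays, so subtract 3.
Business days: 204 − 3 = 201.

201 working days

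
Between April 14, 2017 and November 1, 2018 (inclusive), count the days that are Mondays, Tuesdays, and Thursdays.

April 14, 2017 is a Friday.
From April 14, 2017 to November 1, 2018 is 567 days inclusive.
567 = 7 × 81, so the span is exactly 81 full weeks.
Each full week contributes 3 days from the set (Mon, Tue, Thu): 81 × 3 = 243.

243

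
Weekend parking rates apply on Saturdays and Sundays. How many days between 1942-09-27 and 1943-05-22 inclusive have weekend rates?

68

1942-09-27 is a Sunday.
The range spans 238 days (inclusive of both endpoints).
238 = 7 × 34, so the span is exactly 34 full weeks.
Each full week contributes 2 weekend days (Sat, Sun): 34 × 2 = 68.
Total: 68.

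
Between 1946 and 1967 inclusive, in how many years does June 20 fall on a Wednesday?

Day of week of June 20 in each year:
1946: Thu, 1947: Fri, 1948: Sun, 1949: Mon, 1950: Tue, 1951: Wed ✓, 1952: Fri, 1953: Sat, 1954: Sun, 1955: Mon, 1956: Wed ✓, 1957: Thu, 1958: Fri, 1959: Sat, 1960: Mon, 1961: Tue, 1962: Wed ✓, 1963: Thu, 1964: Sat, 1965: Sun, 1966: Mon, 1967: Tue
Wednesdays: 1951, 1956, 1962.

3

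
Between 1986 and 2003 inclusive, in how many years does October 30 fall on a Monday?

Day of week of October 30 in each year:
1986: Thu, 1987: Fri, 1988: Sun, 1989: Mon ✓, 1990: Tue, 1991: Wed, 1992: Fri, 1993: Sat, 1994: Sun, 1995: Mon ✓, 1996: Wed, 1997: Thu, 1998: Fri, 1999: Sat, 2000: Mon ✓, 2001: Tue, 2002: Wed, 2003: Thu
Mondays: 1989, 1995, 2000.

3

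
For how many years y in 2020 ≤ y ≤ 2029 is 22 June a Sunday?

Day of week of June 22 in each year:
2020: Mon, 2021: Tue, 2022: Wed, 2023: Thu, 2024: Sat, 2025: Sun ✓, 2026: Mon, 2027: Tue, 2028: Thu, 2029: Fri
Sundays: 2025.

1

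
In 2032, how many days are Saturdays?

Jan 1, 2032 is a Thursday.
The range spans 366 days (inclusive of both endpoints).
366 = 7 × 52 + 2, so there are 52 full weeks plus 2 extra days.
Each full week contributes one Saturday: 52 so far.
The 2 extra days are Thu, Fri — none qualify.
Total: 52 + 0 = 52.

52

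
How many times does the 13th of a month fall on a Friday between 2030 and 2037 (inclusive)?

Friday-the-13ths by year:
2030: Sep, Dec
2031: Jun
2032: Feb, Aug
2033: May
2034: Jan, Oct
2035: Apr, Jul
2036: Jun
2037: Feb, Mar, Nov

14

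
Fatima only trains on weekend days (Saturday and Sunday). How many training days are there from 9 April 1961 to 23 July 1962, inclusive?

135

9 April 1961 is a Sunday.
From 9 April 1961 to 23 July 1962 is 471 days inclusive.
471 = 7 × 67 + 2, so there are 67 full weeks plus 2 extra days.
Each full week contributes 2 weekend days (Sat, Sun): 67 × 2 = 134.
The 2 extra days are Sun, Mon — 1 of them qualifies.
Total: 134 + 1 = 135.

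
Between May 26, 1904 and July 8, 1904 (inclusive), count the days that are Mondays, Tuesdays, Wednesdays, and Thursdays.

May 26, 1904 is a Thursday.
That's 44 days from start to end, counting both.
44 = 7 × 6 + 2, so there are 6 full weeks plus 2 extra days.
Each full week contributes 4 days from the set (Mon, Tue, Wed, Thu): 6 × 4 = 24.
The 2 extra days are Thu, Fri — 1 of them qualifies.
Total: 24 + 1 = 25.

25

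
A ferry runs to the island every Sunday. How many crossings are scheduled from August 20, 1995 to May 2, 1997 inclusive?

89 Sundays

August 20, 1995 is a Sunday.
That's 622 days from start to end, counting both.
622 = 7 × 88 + 6, so there are 88 full weeks plus 6 extra days.
Each full week contributes one Sunday: 88 so far.
The 6 extra days are Sunday, Monday, Tuesday, Wednesday, Thursday, Friday — 1 of them qualifies.
Total: 88 + 1 = 89.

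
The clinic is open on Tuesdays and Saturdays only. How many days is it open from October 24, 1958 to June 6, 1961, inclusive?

274

October 24, 1958 is a Friday.
From October 24, 1958 to June 6, 1961 is 957 days inclusive.
957 = 7 × 136 + 5, so there are 136 full weeks plus 5 extra days.
Each full week contributes 2 days from the set (Tue, Sat): 136 × 2 = 272.
The 5 extra days are Friday, Saturday, Sunday, Monday, Tuesday — 2 of them qualify.
Total: 272 + 2 = 274.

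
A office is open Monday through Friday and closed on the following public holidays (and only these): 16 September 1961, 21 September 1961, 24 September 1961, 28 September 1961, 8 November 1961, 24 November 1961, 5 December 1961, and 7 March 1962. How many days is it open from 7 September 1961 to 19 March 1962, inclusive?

132 business days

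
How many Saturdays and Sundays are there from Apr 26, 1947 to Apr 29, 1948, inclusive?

Apr 26, 1947 is a Saturday.
From Apr 26, 1947 to Apr 29, 1948 is 370 days inclusive.
370 = 7 × 52 + 6, so there are 52 full weeks plus 6 extra days.
Each full week contributes 2 weekend days (Sat, Sun): 52 × 2 = 104.
The 6 extra days are Saturday, Sunday, Monday, Tuesday, Wednesday, Thursday — 2 of them qualify.
Total: 104 + 2 = 106.

106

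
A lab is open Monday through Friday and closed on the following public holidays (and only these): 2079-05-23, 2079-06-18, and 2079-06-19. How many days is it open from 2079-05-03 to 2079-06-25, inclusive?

2079-05-03 is a Wednesday.
The range spans 54 days (inclusive of both endpoints).
54 = 7 × 7 + 5, so there are 7 full weeks plus 5 extra days.
Each full week contributes 5 weekdays (Mon–Fri): 7 × 5 = 35.
The 5 extra days are Wed, Thu, Fri, Sat, Sun — 3 of them qualify.
Total: 35 + 3 = 38.
Holidays: 2079-05-23 (Tue); 2079-06-18 (Sun); 2079-06-19 (Mon).
2 of the 3 holidays fall on weekdays; the rest are weekends and were already excluded.
Business days: 38 − 2 = 36.

36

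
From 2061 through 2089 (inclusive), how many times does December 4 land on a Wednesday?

4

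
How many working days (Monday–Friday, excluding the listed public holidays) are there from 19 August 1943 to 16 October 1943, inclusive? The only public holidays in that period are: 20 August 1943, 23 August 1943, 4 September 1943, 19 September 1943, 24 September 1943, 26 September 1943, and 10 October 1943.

39

19 August 1943 is a Thursday.
The range spans 59 days (inclusive of both endpoints).
59 = 7 × 8 + 3, so there are 8 full weeks plus 3 extra days.
Each full week contributes 5 weekdays (Mon–Fri): 8 × 5 = 40.
The 3 extra days are Thu, Fri, Sat — 2 of them qualify.
Total: 40 + 2 = 42.
Holidays: 20 August 1943 (Fri); 23 August 1943 (Mon); 4 September 1943 (Sat); 19 September 1943 (Sun); 24 September 1943 (Fri); 26 September 1943 (Sun); 10 October 1943 (Sun).
3 of the 7 holidays fall on weekdays; the rest are weekends and were already excluded.
Business days: 42 − 3 = 39.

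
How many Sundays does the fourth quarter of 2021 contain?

13

2021-10-01 is a Friday.
That's 92 days from start to end, counting both.
92 = 7 × 13 + 1, so there are 13 full weeks plus 1 extra day.
Each full week contributes one Sunday: 13 so far.
The 1 extra day is Fri — none qualify.
Total: 13 + 0 = 13.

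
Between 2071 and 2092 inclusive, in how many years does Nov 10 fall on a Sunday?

3

Day of week of November 10 in each year:
2071: Tue, 2072: Thu, 2073: Fri, 2074: Sat, 2075: Sun ✓, 2076: Tue, 2077: Wed, 2078: Thu, 2079: Fri, 2080: Sun ✓, 2081: Mon, 2082: Tue, 2083: Wed, 2084: Fri, 2085: Sat, 2086: Sun ✓, 2087: Mon, 2088: Wed, 2089: Thu, 2090: Fri, 2091: Sat, 2092: Mon
Sundays: 2075, 2080, 2086.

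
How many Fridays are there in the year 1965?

53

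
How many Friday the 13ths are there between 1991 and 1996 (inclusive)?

10

Friday-the-13ths by year:
1991: Sep, Dec
1992: Mar, Nov
1993: Aug
1994: May
1995: Jan, Oct
1996: Sep, Dec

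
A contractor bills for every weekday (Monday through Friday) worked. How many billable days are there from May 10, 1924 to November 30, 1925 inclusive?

406

May 10, 1924 is a Saturday.
From May 10, 1924 to November 30, 1925 is 570 days inclusive.
570 = 7 × 81 + 3, so there are 81 full weeks plus 3 extra days.
Each full week contributes 5 weekdays (Mon–Fri): 81 × 5 = 405.
The 3 extra days are Saturday, Sunday, Monday — 1 of them qualifies.
Total: 405 + 1 = 406.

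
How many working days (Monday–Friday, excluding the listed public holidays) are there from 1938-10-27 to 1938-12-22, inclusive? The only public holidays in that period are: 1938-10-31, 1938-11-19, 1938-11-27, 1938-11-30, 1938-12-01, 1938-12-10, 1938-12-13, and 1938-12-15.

36

1938-10-27 is a Thursday.
The range spans 57 days (inclusive of both endpoints).
57 = 7 × 8 + 1, so there are 8 full weeks plus 1 extra day.
Each full week contributes 5 weekdays (Mon–Fri): 8 × 5 = 40.
The 1 extra day is Thursday — 1 of them qualifies.
Total: 40 + 1 = 41.
Holidays: 1938-10-31 (Mon); 1938-11-19 (Sat); 1938-11-27 (Sun); 1938-11-30 (Wed); 1938-12-01 (Thu); 1938-12-10 (Sat); 1938-12-13 (Tue); 1938-12-15 (Thu).
5 of the 8 holidays fall on weekdays; the rest are weekends and were already excluded.
Business days: 41 − 5 = 36.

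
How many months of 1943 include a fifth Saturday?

4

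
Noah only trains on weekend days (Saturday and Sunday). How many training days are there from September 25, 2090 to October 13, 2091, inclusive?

109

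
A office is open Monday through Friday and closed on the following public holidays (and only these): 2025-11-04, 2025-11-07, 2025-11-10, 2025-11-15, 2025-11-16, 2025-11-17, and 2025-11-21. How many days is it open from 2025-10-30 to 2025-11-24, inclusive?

13

2025-10-30 is a Thursday.
From 2025-10-30 to 2025-11-24 is 26 days inclusive.
26 = 7 × 3 + 5, so there are 3 full weeks plus 5 extra days.
Each full week contributes 5 weekdays (Mon–Fri): 3 × 5 = 15.
The 5 extra days are Thu, Fri, Sat, Sun, Mon — 3 of them qualify.
Total: 15 + 3 = 18.
Holidays: 2025-11-04 (Tue); 2025-11-07 (Fri); 2025-11-10 (Mon); 2025-11-15 (Sat); 2025-11-16 (Sun); 2025-11-17 (Mon); 2025-11-21 (Fri).
5 of the 7 holidays fall on weekdays; the rest are weekends and were already excluded.
Business days: 18 − 5 = 13.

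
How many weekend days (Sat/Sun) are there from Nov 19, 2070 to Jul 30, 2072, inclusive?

Nov 19, 2070 is a Wednesday.
The range spans 620 days (inclusive of both endpoints).
620 = 7 × 88 + 4, so there are 88 full weeks plus 4 extra days.
Each full week contributes 2 weekend days (Sat, Sun): 88 × 2 = 176.
The 4 extra days are Wed, Thu, Fri, Sat — 1 of them qualifies.
Total: 176 + 1 = 177.

177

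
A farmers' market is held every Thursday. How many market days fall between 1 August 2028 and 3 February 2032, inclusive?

1 August 2028 is a Tuesday.
That's 1282 days from start to end, counting both.
1282 = 7 × 183 + 1, so there are 183 full weeks plus 1 extra day.
Each full week contributes one Thursday: 183 so far.
The 1 extra day is Tuesday — none qualify.
Total: 183 + 0 = 183.

183 Thursdays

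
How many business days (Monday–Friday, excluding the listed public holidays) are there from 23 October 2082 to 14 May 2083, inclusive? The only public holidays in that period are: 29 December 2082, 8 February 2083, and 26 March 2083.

143

23 October 2082 is a Friday.
That's 204 days from start to end, counting both.
204 = 7 × 29 + 1, so there are 29 full weeks plus 1 extra day.
Each full week contributes 5 weekdays (Mon–Fri): 29 × 5 = 145.
The 1 extra day is Fri — 1 of them qualifies.
Total: 145 + 1 = 146.
Holidays: 29 December 2082 (Tue); 8 February 2083 (Mon); 26 March 2083 (Fri).
All 3 holidays fall on weekdays, so subtract 3.
Business days: 146 − 3 = 143.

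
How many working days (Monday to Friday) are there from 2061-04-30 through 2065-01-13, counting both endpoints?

2061-04-30 is a Saturday.
The range spans 1355 days (inclusive of both endpoints).
1355 = 7 × 193 + 4, so there are 193 full weeks plus 4 extra days.
Each full week contributes 5 weekdays (Mon–Fri): 193 × 5 = 965.
The 4 extra days are Saturday, Sunday, Monday, Tuesday — 2 of them qualify.
Total: 965 + 2 = 967.

967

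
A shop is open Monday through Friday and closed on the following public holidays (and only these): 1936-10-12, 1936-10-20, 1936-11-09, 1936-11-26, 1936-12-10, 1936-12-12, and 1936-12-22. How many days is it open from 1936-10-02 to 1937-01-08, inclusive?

1936-10-02 is a Friday.
From 1936-10-02 to 1937-01-08 is 99 days inclusive.
99 = 7 × 14 + 1, so there are 14 full weeks plus 1 extra day.
Each full week contributes 5 weekdays (Mon–Fri): 14 × 5 = 70.
The 1 extra day is Friday — 1 of them qualifies.
Total: 70 + 1 = 71.
Holidays: 1936-10-12 (Mon); 1936-10-20 (Tue); 1936-11-09 (Mon); 1936-11-26 (Thu); 1936-12-10 (Thu); 1936-12-12 (Sat); 1936-12-22 (Tue).
6 of the 7 holidays fall on weekdays; the rest are weekends and were already excluded.
Business days: 71 − 6 = 65.

65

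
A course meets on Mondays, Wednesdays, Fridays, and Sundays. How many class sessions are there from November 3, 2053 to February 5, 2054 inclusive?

November 3, 2053 is a Monday.
From November 3, 2053 to February 5, 2054 is 95 days inclusive.
95 = 7 × 13 + 4, so there are 13 full weeks plus 4 extra days.
Each full week contributes 4 days from the set (Mon, Wed, Fri, Sun): 13 × 4 = 52.
The 4 extra days are Monday, Tuesday, Wednesday, Thursday — 2 of them qualify.
Total: 52 + 2 = 54.

54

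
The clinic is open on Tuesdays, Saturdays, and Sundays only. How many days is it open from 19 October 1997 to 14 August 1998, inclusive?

19 October 1997 is a Sunday.
From 19 October 1997 to 14 August 1998 is 300 days inclusive.
300 = 7 × 42 + 6, so there are 42 full weeks plus 6 extra days.
Each full week contributes 3 days from the set (Tue, Sat, Sun): 42 × 3 = 126.
The 6 extra days are Sun, Mon, Tue, Wed, Thu, Fri — 2 of them qualify.
Total: 126 + 2 = 128.

128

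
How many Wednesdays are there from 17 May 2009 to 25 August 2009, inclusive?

14

17 May 2009 is a Sunday.
The range spans 101 days (inclusive of both endpoints).
101 = 7 × 14 + 3, so there are 14 full weeks plus 3 extra days.
Each full week contributes one Wednesday: 14 so far.
The 3 extra days are Sun, Mon, Tue — none qualify.
Total: 14 + 0 = 14.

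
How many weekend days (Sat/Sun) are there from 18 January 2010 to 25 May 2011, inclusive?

140

18 January 2010 is a Monday.
That's 493 days from start to end, counting both.
493 = 7 × 70 + 3, so there are 70 full weeks plus 3 extra days.
Each full week contributes 2 weekend days (Sat, Sun): 70 × 2 = 140.
The 3 extra days are Mon, Tue, Wed — none qualify.
Total: 140 + 0 = 140.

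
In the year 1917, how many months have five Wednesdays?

A month has five Wednesdays exactly when Wednesday falls within its first (length − 28) days.
Jan: 31 days, starts Mon → 5 of Mon, Tue, Wed ✓
Feb: 28 days, starts Thu → 5 of (none)
Mar: 31 days, starts Thu → 5 of Thu, Fri, Sat
Apr: 30 days, starts Sun → 5 of Sun, Mon
May: 31 days, starts Tue → 5 of Tue, Wed, Thu ✓
Jun: 30 days, starts Fri → 5 of Fri, Sat
Jul: 31 days, starts Sun → 5 of Sun, Mon, Tue
Aug: 31 days, starts Wed → 5 of Wed, Thu, Fri ✓
Sep: 30 days, starts Sat → 5 of Sat, Sun
Oct: 31 days, starts Mon → 5 of Mon, Tue, Wed ✓
Nov: 30 days, starts Thu → 5 of Thu, Fri
Dec: 31 days, starts Sat → 5 of Sat, Sun, Mon
Months with five Wednesdays: Jan, May, Aug, Oct.

4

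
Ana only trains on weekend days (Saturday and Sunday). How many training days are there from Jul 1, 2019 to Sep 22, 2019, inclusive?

Jul 1, 2019 is a Monday.
That's 84 days from start to end, counting both.
84 = 7 × 12, so the span is exactly 12 full weeks.
Each full week contributes 2 weekend days (Sat, Sun): 12 × 2 = 24.
Total: 24.

24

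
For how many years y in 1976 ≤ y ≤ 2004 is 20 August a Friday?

5

Day of week of August 20 in each year:
1976: Fri ✓, 1977: Sat, 1978: Sun, 1979: Mon, 1980: Wed, 1981: Thu, 1982: Fri ✓, 1983: Sat, 1984: Mon, 1985: Tue, 1986: Wed, 1987: Thu, 1988: Sat, 1989: Sun, 1990: Mon, 1991: Tue, 1992: Thu, 1993: Fri ✓, 1994: Sat, 1995: Sun, 1996: Tue, 1997: Wed, 1998: Thu, 1999: Fri ✓, 2000: Sun, 2001: Mon, 2002: Tue, 2003: Wed, 2004: Fri ✓
Fridays: 1976, 1982, 1993, 1999, 2004.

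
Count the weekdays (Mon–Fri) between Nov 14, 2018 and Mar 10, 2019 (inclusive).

Nov 14, 2018 is a Wednesday.
That's 117 days from start to end, counting both.
117 = 7 × 16 + 5, so there are 16 full weeks plus 5 extra days.
Each full week contributes 5 weekdays (Mon–Fri): 16 × 5 = 80.
The 5 extra days are Wednesday, Thursday, Friday, Saturday, Sunday — 3 of them qualify.
Total: 80 + 3 = 83.

83 weekdays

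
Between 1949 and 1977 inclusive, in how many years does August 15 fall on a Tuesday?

4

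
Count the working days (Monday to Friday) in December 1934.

1934-12-01 is a Saturday.
From 1934-12-01 to 1934-12-31 is 31 days inclusive.
31 = 7 × 4 + 3, so there are 4 full weeks plus 3 extra days.
Each full week contributes 5 weekdays (Mon–Fri): 4 × 5 = 20.
The 3 extra days are Saturday, Sunday, Monday — 1 of them qualifies.
Total: 20 + 1 = 21.

21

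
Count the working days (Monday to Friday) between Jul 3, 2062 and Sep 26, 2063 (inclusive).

323

Jul 3, 2062 is a Monday.
That's 451 days from start to end, counting both.
451 = 7 × 64 + 3, so there are 64 full weeks plus 3 extra days.
Each full week contributes 5 weekdays (Mon–Fri): 64 × 5 = 320.
The 3 extra days are Mon, Tue, Wed — 3 of them qualify.
Total: 320 + 3 = 323.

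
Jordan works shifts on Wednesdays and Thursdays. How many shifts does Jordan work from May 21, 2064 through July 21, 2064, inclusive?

May 21, 2064 is a Wednesday.
That's 62 days from start to end, counting both.
62 = 7 × 8 + 6, so there are 8 full weeks plus 6 extra days.
Each full week contributes 2 days from the set (Wed, Thu): 8 × 2 = 16.
The 6 extra days are Wed, Thu, Fri, Sat, Sun, Mon — 2 of them qualify.
Total: 16 + 2 = 18.

18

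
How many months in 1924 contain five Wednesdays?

5

A month has five Wednesdays exactly when Wednesday falls within its first (length − 28) days.
Jan: 31 days, starts Tue → 5 of Tue, Wed, Thu ✓
Feb: 29 days, starts Fri → 5 of Fri
Mar: 31 days, starts Sat → 5 of Sat, Sun, Mon
Apr: 30 days, starts Tue → 5 of Tue, Wed ✓
May: 31 days, starts Thu → 5 of Thu, Fri, Sat
Jun: 30 days, starts Sun → 5 of Sun, Mon
Jul: 31 days, starts Tue → 5 of Tue, Wed, Thu ✓
Aug: 31 days, starts Fri → 5 of Fri, Sat, Sun
Sep: 30 days, starts Mon → 5 of Mon, Tue
Oct: 31 days, starts Wed → 5 of Wed, Thu, Fri ✓
Nov: 30 days, starts Sat → 5 of Sat, Sun
Dec: 31 days, starts Mon → 5 of Mon, Tue, Wed ✓
Months with five Wednesdays: Jan, Apr, Jul, Oct, Dec.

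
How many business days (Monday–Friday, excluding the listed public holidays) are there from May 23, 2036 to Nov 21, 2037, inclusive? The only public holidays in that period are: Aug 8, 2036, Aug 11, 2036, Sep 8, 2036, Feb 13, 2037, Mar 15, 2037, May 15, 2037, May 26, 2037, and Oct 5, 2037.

May 23, 2036 is a Friday.
That's 548 days from start to end, counting both.
548 = 7 × 78 + 2, so there are 78 full weeks plus 2 extra days.
Each full week contributes 5 weekdays (Mon–Fri): 78 × 5 = 390.
The 2 extra days are Fri, Sat — 1 of them qualifies.
Total: 390 + 1 = 391.
Holidays: Aug 8, 2036 (Fri); Aug 11, 2036 (Mon); Sep 8, 2036 (Mon); Feb 13, 2037 (Fri); Mar 15, 2037 (Sun); May 15, 2037 (Fri); May 26, 2037 (Tue); Oct 5, 2037 (Mon).
7 of the 8 holidays fall on weekdays; the rest are weekends and were already excluded.
Business days: 391 − 7 = 384.

384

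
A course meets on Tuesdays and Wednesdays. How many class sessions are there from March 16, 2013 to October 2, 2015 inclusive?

March 16, 2013 is a Saturday.
That's 931 days from start to end, counting both.
931 = 7 × 133, so the span is exactly 133 full weeks.
Each full week contributes 2 days from the set (Tue, Wed): 133 × 2 = 266.
Total: 266.

266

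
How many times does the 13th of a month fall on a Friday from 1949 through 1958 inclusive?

17

Friday-the-13ths by year:
1949: May
1950: Jan, Oct
1951: Apr, Jul
1952: Jun
1953: Feb, Mar, Nov
1954: Aug
1955: May
1956: Jan, Apr, Jul
1957: Sep, Dec
1958: Jun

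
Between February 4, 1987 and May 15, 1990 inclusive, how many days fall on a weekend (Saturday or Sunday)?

342

February 4, 1987 is a Wednesday.
That's 1197 days from start to end, counting both.
1197 = 7 × 171, so the span is exactly 171 full weeks.
Each full week contributes 2 weekend days (Sat, Sun): 171 × 2 = 342.
Total: 342.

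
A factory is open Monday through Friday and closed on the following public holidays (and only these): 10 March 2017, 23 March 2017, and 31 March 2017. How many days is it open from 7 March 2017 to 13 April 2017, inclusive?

25 working days

7 March 2017 is a Tuesday.
That's 38 days from start to end, counting both.
38 = 7 × 5 + 3, so there are 5 full weeks plus 3 extra days.
Each full week contributes 5 weekdays (Mon–Fri): 5 × 5 = 25.
The 3 extra days are Tue, Wed, Thu — 3 of them qualify.
Total: 25 + 3 = 28.
Holidays: 10 March 2017 (Fri); 23 March 2017 (Thu); 31 March 2017 (Fri).
All 3 holidays fall on weekdays, so subtract 3.
Business days: 28 − 3 = 25.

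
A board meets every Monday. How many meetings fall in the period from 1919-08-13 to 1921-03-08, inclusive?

1919-08-13 is a Wednesday.
From 1919-08-13 to 1921-03-08 is 574 days inclusive.
574 = 7 × 82, so the span is exactly 82 full weeks.
Each full week contributes one Monday: 82 so far.
Total: 82.

82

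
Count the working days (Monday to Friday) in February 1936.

20 weekdays

Feb 1, 1936 is a Saturday.
The range spans 29 days (inclusive of both endpoints).
29 = 7 × 4 + 1, so there are 4 full weeks plus 1 extra day.
Each full week contributes 5 weekdays (Mon–Fri): 4 × 5 = 20.
The 1 extra day is Saturday — none qualify.
Total: 20 + 0 = 20.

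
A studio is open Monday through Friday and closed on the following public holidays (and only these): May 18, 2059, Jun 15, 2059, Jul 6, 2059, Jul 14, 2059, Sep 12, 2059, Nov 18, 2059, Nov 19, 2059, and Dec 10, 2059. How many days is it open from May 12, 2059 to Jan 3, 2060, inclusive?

May 12, 2059 is a Monday.
The range spans 237 days (inclusive of both endpoints).
237 = 7 × 33 + 6, so there are 33 full weeks plus 6 extra days.
Each full week contributes 5 weekdays (Mon–Fri): 33 × 5 = 165.
The 6 extra days are Monday, Tuesday, Wednesday, Thursday, Friday, Saturday — 5 of them qualify.
Total: 165 + 5 = 170.
Holidays: May 18, 2059 (Sun); Jun 15, 2059 (Sun); Jul 6, 2059 (Sun); Jul 14, 2059 (Mon); Sep 12, 2059 (Fri); Nov 18, 2059 (Tue); Nov 19, 2059 (Wed); Dec 10, 2059 (Wed).
5 of the 8 holidays fall on weekdays; the rest are weekends and were already excluded.
Business days: 170 − 5 = 165.

165 working days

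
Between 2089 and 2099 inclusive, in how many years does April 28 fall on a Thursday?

Day of week of April 28 in each year:
2089: Thu ✓, 2090: Fri, 2091: Sat, 2092: Mon, 2093: Tue, 2094: Wed, 2095: Thu ✓, 2096: Sat, 2097: Sun, 2098: Mon, 2099: Tue
Thursdays: 2089, 2095.

2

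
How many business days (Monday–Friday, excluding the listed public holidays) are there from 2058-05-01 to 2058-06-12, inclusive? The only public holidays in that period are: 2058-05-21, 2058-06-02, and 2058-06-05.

29 business days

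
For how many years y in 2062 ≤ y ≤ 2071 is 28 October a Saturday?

1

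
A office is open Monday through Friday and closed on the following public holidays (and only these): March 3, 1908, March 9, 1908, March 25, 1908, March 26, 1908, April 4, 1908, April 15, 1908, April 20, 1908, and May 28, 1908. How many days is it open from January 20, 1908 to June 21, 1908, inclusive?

103

January 20, 1908 is a Monday.
From January 20, 1908 to June 21, 1908 is 154 days inclusive.
154 = 7 × 22, so the span is exactly 22 full weeks.
Each full week contributes 5 weekdays (Mon–Fri): 22 × 5 = 110.
Total: 110.
Holidays: March 3, 1908 (Tue); March 9, 1908 (Mon); March 25, 1908 (Wed); March 26, 1908 (Thu); April 4, 1908 (Sat); April 15, 1908 (Wed); April 20, 1908 (Mon); May 28, 1908 (Thu).
7 of the 8 holidays fall on weekdays; the rest are weekends and were already excluded.
Business days: 110 − 7 = 103.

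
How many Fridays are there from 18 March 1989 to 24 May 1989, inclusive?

9 Fridays

18 March 1989 is a Saturday.
That's 68 days from start to end, counting both.
68 = 7 × 9 + 5, so there are 9 full weeks plus 5 extra days.
Each full week contributes one Friday: 9 so far.
The 5 extra days are Saturday, Sunday, Monday, Tuesday, Wednesday — none qualify.
Total: 9 + 0 = 9.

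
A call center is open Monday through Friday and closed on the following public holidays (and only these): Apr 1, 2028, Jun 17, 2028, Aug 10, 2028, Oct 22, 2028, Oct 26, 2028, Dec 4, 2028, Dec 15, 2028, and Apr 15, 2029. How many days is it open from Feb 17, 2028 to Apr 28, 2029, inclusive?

308

Feb 17, 2028 is a Thursday.
That's 437 days from start to end, counting both.
437 = 7 × 62 + 3, so there are 62 full weeks plus 3 extra days.
Each full week contributes 5 weekdays (Mon–Fri): 62 × 5 = 310.
The 3 extra days are Thursday, Friday, Saturday — 2 of them qualify.
Total: 310 + 2 = 312.
Holidays: Apr 1, 2028 (Sat); Jun 17, 2028 (Sat); Aug 10, 2028 (Thu); Oct 22, 2028 (Sun); Oct 26, 2028 (Thu); Dec 4, 2028 (Mon); Dec 15, 2028 (Fri); Apr 15, 2029 (Sun).
4 of the 8 holidays fall on weekdays; the rest are weekends and were already excluded.
Business days: 312 − 4 = 308.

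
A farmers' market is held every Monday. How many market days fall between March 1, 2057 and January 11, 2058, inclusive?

45 Mondays

March 1, 2057 is a Thursday.
The range spans 317 days (inclusive of both endpoints).
317 = 7 × 45 + 2, so there are 45 full weeks plus 2 extra days.
Each full week contributes one Monday: 45 so far.
The 2 extra days are Thu, Fri — none qualify.
Total: 45 + 0 = 45.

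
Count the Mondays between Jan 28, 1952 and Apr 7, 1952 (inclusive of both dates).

Jan 28, 1952 is a Monday.
From Jan 28, 1952 to Apr 7, 1952 is 71 days inclusive.
71 = 7 × 10 + 1, so there are 10 full weeks plus 1 extra day.
Each full week contributes one Monday: 10 so far.
The 1 extra day is Monday — 1 of them qualifies.
Total: 10 + 1 = 11.

11 Mondays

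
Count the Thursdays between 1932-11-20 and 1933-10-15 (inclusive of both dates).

47 Thursdays

1932-11-20 is a Sunday.
That's 330 days from start to end, counting both.
330 = 7 × 47 + 1, so there are 47 full weeks plus 1 extra day.
Each full week contributes one Thursday: 47 so far.
The 1 extra day is Sun — none qualify.
Total: 47 + 0 = 47.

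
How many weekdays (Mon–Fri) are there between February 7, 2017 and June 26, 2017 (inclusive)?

100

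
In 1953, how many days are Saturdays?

52

January 1, 1953 is a Thursday.
The range spans 365 days (inclusive of both endpoints).
365 = 7 × 52 + 1, so there are 52 full weeks plus 1 extra day.
Each full week contributes one Saturday: 52 so far.
The 1 extra day is Thu — none qualify.
Total: 52 + 0 = 52.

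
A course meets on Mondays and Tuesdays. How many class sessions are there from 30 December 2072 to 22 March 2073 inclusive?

30 December 2072 is a Friday.
From 30 December 2072 to 22 March 2073 is 83 days inclusive.
83 = 7 × 11 + 6, so there are 11 full weeks plus 6 extra days.
Each full week contributes 2 days from the set (Mon, Tue): 11 × 2 = 22.
The 6 extra days are Friday, Saturday, Sunday, Monday, Tuesday, Wednesday — 2 of them qualify.
Total: 22 + 2 = 24.

24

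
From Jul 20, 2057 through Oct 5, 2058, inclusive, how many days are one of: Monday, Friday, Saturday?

Jul 20, 2057 is a Friday.
From Jul 20, 2057 to Oct 5, 2058 is 443 days inclusive.
443 = 7 × 63 + 2, so there are 63 full weeks plus 2 extra days.
Each full week contributes 3 days from the set (Mon, Fri, Sat): 63 × 3 = 189.
The 2 extra days are Fri, Sat — 2 of them qualify.
Total: 189 + 2 = 191.

191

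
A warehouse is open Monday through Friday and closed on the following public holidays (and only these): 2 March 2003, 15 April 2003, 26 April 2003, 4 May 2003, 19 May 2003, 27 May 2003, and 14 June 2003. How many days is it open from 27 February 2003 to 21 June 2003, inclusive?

27 February 2003 is a Thursday.
That's 115 days from start to end, counting both.
115 = 7 × 16 + 3, so there are 16 full weeks plus 3 extra days.
Each full week contributes 5 weekdays (Mon–Fri): 16 × 5 = 80.
The 3 extra days are Thu, Fri, Sat — 2 of them qualify.
Total: 80 + 2 = 82.
Holidays: 2 March 2003 (Sun); 15 April 2003 (Tue); 26 April 2003 (Sat); 4 May 2003 (Sun); 19 May 2003 (Mon); 27 May 2003 (Tue); 14 June 2003 (Sat).
3 of the 7 holidays fall on weekdays; the rest are weekends and were already excluded.
Business days: 82 − 3 = 79.

79 working days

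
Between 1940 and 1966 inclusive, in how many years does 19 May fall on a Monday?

Day of week of May 19 in each year:
1940: Sun, 1941: Mon ✓, 1942: Tue, 1943: Wed, 1944: Fri, 1945: Sat, 1946: Sun, 1947: Mon ✓, 1948: Wed, 1949: Thu, 1950: Fri, 1951: Sat, 1952: Mon ✓, 1953: Tue, 1954: Wed, 1955: Thu, 1956: Sat, 1957: Sun, 1958: Mon ✓, 1959: Tue, 1960: Thu, 1961: Fri, 1962: Sat, 1963: Sun, 1964: Tue, 1965: Wed, 1966: Thu
Mondays: 1941, 1947, 1952, 1958.

4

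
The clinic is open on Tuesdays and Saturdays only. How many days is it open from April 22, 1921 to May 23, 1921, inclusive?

9

April 22, 1921 is a Friday.
From April 22, 1921 to May 23, 1921 is 32 days inclusive.
32 = 7 × 4 + 4, so there are 4 full weeks plus 4 extra days.
Each full week contributes 2 days from the set (Tue, Sat): 4 × 2 = 8.
The 4 extra days are Friday, Saturday, Sunday, Monday — 1 of them qualifies.
Total: 8 + 1 = 9.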